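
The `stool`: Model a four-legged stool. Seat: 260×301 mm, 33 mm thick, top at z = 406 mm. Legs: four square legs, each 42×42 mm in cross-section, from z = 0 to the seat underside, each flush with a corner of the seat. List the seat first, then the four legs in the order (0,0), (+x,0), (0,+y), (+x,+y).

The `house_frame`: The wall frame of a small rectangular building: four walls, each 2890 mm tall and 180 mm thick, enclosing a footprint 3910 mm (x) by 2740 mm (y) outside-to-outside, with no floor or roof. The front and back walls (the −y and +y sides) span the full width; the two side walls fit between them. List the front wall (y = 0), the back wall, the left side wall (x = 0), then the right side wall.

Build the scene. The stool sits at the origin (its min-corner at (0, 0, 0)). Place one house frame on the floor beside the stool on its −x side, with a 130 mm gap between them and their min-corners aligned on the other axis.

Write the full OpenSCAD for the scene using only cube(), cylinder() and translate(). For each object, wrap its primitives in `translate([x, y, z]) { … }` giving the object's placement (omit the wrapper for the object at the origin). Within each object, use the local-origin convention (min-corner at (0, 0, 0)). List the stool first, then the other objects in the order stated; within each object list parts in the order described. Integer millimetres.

translate([0, 0, 373]) cube([260, 301, 33]);
cube([42, 42, 373]);
translate([218, 0, 0]) cube([42, 42, 373]);
translate([0, 259, 0]) cube([42, 42, 373]);
translate([218, 259, 0]) cube([42, 42, 373]);
translate([-4040, 0, 0]) {
  cube([3910, 180, 2890]);
  translate([0, 2560, 0]) cube([3910, 180, 2890]);
  translate([0, 180, 0]) cube([180, 2380, 2890]);
  translate([3730, 180, 0]) cube([180, 2380, 2890]);
}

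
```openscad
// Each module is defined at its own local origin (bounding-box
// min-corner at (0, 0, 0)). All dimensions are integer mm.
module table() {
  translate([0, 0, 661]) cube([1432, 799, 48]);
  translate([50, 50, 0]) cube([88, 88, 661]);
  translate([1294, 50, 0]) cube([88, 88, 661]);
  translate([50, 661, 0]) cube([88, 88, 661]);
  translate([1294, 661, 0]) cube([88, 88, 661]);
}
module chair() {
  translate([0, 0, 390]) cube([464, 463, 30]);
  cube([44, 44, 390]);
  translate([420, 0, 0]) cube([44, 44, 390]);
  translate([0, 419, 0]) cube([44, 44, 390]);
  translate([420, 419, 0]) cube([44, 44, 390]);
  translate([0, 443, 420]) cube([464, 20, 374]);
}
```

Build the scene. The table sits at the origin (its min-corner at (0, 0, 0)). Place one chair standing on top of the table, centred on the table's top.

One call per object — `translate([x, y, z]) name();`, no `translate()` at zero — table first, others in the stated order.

table();
translate([484, 168, 709]) chair();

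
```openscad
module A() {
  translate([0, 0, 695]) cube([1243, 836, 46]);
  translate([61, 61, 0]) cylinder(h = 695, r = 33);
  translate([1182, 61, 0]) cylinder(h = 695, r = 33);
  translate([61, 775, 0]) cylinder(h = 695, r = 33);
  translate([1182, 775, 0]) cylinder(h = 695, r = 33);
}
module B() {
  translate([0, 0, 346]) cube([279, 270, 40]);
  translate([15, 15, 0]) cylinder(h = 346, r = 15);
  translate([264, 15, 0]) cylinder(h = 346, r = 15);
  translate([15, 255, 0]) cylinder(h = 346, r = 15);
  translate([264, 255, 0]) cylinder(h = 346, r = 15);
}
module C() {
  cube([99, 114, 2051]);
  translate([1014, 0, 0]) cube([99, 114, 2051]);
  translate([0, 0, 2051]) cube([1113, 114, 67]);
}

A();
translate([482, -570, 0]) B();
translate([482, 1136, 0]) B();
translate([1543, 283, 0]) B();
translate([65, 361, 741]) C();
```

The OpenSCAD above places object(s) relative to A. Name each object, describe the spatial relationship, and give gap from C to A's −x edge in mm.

The door frame's min-x is at 65; the table's min-x is 0; gap = 65 mm.

A is a table. B is a stool. C is a door frame. Three stools sit around the table at the −y, +y, +x sides. The door frame is on top of the table, centred. The gap from the door frame to the table's −x edge is 65 mm.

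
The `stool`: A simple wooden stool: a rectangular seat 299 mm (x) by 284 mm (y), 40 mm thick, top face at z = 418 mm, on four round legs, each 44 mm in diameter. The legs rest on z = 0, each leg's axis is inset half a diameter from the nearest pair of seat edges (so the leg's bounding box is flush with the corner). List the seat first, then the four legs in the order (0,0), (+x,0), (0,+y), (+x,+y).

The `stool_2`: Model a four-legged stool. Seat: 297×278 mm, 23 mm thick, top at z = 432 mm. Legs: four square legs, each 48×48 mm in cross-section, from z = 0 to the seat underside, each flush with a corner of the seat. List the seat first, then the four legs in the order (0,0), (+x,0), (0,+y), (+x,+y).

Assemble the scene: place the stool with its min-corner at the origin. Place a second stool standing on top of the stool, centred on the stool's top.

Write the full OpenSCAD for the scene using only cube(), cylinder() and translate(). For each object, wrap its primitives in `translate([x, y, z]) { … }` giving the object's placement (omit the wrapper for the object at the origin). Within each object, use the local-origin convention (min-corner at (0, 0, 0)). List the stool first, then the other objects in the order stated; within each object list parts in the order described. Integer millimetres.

translate([0, 0, 378]) cube([299, 284, 40]);
translate([22, 22, 0]) cylinder(h = 378, r = 22);
translate([277, 22, 0]) cylinder(h = 378, r = 22);
translate([22, 262, 0]) cylinder(h = 378, r = 22);
translate([277, 262, 0]) cylinder(h = 378, r = 22);
translate([1, 3, 418]) {
  translate([0, 0, 409]) cube([297, 278, 23]);
  cube([48, 48, 409]);
  translate([249, 0, 0]) cube([48, 48, 409]);
  translate([0, 230, 0]) cube([48, 48, 409]);
  translate([249, 230, 0]) cube([48, 48, 409]);
}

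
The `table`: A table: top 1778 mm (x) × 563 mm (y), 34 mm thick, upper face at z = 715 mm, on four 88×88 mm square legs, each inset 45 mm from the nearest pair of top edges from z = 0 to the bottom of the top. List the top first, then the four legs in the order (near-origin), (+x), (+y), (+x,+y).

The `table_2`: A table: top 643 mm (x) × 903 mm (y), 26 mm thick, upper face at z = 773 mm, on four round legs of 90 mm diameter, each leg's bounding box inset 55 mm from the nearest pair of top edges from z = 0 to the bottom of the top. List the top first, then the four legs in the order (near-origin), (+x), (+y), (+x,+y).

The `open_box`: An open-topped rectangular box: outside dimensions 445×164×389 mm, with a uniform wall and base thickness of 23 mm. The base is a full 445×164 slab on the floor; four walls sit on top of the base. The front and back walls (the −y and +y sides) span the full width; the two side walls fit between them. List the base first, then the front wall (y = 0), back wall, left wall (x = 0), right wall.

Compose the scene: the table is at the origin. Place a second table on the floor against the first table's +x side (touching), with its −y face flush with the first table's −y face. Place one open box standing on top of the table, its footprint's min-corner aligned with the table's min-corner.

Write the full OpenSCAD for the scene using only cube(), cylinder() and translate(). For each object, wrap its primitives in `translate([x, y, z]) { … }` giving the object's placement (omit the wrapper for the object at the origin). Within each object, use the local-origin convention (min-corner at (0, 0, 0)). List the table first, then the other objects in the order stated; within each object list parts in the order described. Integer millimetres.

translate([0, 0, 681]) cube([1778, 563, 34]);
translate([45, 45, 0]) cube([88, 88, 681]);
translate([1645, 45, 0]) cube([88, 88, 681]);
translate([45, 430, 0]) cube([88, 88, 681]);
translate([1645, 430, 0]) cube([88, 88, 681]);
translate([1778, 0, 0]) {
  translate([0, 0, 747]) cube([643, 903, 26]);
  translate([100, 100, 0]) cylinder(h = 747, r = 45);
  translate([543, 100, 0]) cylinder(h = 747, r = 45);
  translate([100, 803, 0]) cylinder(h = 747, r = 45);
  translate([543, 803, 0]) cylinder(h = 747, r = 45);
}
translate([0, 0, 715]) {
  cube([445, 164, 23]);
  translate([0, 0, 23]) cube([445, 23, 366]);
  translate([0, 141, 23]) cube([445, 23, 366]);
  translate([0, 23, 23]) cube([23, 118, 366]);
  translate([422, 23, 23]) cube([23, 118, 366]);
}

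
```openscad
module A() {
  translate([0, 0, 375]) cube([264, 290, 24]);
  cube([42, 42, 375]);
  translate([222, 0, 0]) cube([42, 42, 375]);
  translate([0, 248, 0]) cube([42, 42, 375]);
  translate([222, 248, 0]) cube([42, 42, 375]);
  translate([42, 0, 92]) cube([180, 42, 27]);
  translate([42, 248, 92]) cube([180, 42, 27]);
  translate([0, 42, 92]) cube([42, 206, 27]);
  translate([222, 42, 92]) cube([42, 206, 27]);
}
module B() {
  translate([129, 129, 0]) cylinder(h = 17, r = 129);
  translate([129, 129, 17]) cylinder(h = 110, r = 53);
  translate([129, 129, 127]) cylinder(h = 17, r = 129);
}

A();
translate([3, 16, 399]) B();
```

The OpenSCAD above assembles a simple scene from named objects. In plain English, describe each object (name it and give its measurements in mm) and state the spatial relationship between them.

A is a four-legged stool. The seat is a 264×290×24 mm slab whose top surface is at z = 399 mm; four square legs, each 42×42 mm in cross-section, run from the floor (z = 0) to the underside of the seat, each flush with a corner of the seat. Four stretchers, 42 mm wide and 27 mm tall, connect adjacent legs with their undersides at z = 92 mm, each running between the inner faces of the legs it joins and aligned with the legs' outer faces on the other axis.

B is a spool: two coaxial disc flanges of radius 129 mm and thickness 17 mm, joined by a core cylinder of radius 53 mm and height 110 mm. The lower flange rests on z = 0 and the three cylinders share a vertical axis.

The spool is on top of the stool, centred.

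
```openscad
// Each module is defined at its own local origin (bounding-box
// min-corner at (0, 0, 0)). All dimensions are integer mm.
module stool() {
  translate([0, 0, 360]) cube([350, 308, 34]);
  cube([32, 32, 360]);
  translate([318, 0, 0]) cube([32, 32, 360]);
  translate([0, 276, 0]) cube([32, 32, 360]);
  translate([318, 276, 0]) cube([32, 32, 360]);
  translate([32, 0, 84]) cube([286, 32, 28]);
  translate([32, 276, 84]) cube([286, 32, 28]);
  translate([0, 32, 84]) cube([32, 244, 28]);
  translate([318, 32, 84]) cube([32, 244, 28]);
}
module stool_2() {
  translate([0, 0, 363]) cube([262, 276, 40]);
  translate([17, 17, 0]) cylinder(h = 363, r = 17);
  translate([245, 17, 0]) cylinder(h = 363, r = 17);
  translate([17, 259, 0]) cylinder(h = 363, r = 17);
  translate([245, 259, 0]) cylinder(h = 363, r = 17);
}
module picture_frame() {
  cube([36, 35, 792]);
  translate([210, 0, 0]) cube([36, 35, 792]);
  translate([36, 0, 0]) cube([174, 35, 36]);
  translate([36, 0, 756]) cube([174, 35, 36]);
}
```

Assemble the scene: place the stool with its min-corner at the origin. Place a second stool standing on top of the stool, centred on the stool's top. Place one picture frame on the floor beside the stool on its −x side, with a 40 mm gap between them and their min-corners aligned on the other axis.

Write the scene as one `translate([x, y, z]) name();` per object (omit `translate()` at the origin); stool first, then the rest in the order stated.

stool();
translate([44, 16, 394]) stool_2();
translate([-286, 0, 0]) picture_frame();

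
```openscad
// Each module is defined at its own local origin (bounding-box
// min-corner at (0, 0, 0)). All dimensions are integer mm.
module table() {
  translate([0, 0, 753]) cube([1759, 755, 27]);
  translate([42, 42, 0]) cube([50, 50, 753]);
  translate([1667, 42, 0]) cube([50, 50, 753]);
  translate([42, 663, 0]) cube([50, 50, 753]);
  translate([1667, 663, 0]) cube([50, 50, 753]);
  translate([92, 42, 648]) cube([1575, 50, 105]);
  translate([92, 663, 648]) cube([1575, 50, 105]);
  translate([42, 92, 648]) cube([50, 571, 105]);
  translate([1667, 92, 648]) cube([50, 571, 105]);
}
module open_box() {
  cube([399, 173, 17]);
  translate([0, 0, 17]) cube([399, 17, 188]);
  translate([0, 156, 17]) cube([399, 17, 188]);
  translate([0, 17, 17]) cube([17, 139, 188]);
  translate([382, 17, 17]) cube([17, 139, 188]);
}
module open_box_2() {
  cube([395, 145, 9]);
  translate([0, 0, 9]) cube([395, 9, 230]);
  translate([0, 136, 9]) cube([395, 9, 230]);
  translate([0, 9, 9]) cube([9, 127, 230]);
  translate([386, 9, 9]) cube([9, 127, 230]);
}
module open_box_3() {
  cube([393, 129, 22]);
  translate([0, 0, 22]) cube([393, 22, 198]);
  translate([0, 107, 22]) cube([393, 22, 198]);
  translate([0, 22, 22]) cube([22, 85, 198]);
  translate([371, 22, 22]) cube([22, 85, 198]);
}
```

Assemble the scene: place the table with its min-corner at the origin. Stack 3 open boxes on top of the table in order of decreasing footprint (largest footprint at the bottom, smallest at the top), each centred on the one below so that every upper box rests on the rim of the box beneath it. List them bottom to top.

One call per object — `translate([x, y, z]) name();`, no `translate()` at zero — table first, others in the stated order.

table();
translate([680, 291, 780]) open_box();
translate([682, 305, 985]) open_box_2();
translate([683, 313, 1224]) open_box_3();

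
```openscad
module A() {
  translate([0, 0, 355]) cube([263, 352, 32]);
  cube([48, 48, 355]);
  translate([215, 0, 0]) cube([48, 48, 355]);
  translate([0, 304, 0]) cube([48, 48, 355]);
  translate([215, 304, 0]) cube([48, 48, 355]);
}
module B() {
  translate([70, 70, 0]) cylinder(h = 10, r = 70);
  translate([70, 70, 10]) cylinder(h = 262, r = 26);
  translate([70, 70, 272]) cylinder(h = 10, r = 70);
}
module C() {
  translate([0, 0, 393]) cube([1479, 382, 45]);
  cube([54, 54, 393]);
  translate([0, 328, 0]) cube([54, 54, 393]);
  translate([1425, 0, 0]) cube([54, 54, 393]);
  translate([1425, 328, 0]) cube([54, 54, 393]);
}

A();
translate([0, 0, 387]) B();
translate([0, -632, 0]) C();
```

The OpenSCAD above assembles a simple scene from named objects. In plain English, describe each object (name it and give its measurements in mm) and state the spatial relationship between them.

A is a four-legged stool. The seat is a 263×352×32 mm slab whose top surface is at z = 387 mm; four square legs, each 48×48 mm in cross-section, run from the floor (z = 0) to the underside of the seat, each flush with a corner of the seat.

B is a spool: two coaxial disc flanges of radius 70 mm and thickness 10 mm, joined by a core cylinder of radius 26 mm and height 262 mm. The lower flange rests on z = 0 and the three cylinders share a vertical axis.

C is a bench: a 1479×382 mm seat slab, 45 mm thick, top at z = 438 mm, on four 54×54 mm square legs flush with the seat corners and standing on z = 0.

The spool is on top of the stool. The bench is on the floor beside the stool on its −y side.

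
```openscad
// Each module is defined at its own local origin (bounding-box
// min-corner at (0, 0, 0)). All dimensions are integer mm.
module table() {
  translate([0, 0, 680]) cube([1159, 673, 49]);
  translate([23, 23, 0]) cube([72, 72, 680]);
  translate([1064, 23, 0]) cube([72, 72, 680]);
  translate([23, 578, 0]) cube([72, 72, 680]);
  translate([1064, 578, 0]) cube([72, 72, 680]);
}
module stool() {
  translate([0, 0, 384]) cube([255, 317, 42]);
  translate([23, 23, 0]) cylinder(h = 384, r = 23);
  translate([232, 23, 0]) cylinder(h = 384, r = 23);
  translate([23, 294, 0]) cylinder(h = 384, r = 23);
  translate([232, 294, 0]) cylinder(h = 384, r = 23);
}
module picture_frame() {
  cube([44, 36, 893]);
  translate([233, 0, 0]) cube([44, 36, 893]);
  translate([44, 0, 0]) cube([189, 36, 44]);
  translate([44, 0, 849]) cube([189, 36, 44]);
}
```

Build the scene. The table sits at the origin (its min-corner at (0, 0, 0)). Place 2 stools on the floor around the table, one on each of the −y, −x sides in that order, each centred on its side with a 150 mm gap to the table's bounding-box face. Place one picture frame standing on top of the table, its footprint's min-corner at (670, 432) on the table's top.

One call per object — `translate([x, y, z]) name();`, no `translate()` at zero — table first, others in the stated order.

table();
translate([452, -467, 0]) stool();
translate([-405, 178, 0]) stool();
translate([670, 432, 729]) picture_frame();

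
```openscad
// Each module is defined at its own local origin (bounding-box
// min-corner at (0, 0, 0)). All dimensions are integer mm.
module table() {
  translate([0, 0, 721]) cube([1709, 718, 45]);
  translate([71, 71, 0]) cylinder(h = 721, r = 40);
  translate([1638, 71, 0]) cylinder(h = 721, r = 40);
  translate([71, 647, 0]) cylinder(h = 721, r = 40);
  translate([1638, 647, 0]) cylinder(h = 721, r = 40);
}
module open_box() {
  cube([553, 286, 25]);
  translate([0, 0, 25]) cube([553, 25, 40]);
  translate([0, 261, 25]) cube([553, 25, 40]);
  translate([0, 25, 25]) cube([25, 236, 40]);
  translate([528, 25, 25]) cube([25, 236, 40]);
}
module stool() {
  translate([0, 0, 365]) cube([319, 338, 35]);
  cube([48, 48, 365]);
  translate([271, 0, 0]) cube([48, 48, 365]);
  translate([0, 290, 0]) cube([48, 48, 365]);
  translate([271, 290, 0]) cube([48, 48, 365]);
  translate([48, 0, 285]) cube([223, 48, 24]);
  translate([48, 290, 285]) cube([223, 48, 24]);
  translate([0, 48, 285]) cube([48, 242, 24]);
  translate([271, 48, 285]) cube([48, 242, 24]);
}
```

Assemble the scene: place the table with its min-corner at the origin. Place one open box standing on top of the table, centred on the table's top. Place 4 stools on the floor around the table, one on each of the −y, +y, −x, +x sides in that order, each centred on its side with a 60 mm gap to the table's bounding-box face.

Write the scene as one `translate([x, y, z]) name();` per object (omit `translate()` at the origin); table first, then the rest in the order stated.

table();
translate([578, 216, 766]) open_box();
translate([695, -398, 0]) stool();
translate([695, 778, 0]) stool();
translate([-379, 190, 0]) stool();
translate([1769, 190, 0]) stool();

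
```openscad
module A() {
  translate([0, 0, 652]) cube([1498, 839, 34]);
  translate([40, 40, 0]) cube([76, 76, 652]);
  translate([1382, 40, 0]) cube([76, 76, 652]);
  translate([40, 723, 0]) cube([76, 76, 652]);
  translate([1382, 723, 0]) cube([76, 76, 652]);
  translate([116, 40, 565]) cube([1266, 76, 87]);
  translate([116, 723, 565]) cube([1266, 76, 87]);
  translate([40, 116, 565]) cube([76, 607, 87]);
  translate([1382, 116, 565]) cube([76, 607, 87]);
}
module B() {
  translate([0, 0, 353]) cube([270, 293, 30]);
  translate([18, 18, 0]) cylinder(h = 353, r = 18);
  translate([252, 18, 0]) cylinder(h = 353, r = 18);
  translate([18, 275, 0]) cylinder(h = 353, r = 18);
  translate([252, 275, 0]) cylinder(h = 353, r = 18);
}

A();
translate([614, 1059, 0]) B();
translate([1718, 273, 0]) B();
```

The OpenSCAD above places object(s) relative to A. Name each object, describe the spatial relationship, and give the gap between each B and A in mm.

A is a table. B is a stool. Two stools sit around the table at the +y, +x sides. The gap between each stool and the table is 220 mm.

Each stool's nearest face is 220 mm from the table's bounding box.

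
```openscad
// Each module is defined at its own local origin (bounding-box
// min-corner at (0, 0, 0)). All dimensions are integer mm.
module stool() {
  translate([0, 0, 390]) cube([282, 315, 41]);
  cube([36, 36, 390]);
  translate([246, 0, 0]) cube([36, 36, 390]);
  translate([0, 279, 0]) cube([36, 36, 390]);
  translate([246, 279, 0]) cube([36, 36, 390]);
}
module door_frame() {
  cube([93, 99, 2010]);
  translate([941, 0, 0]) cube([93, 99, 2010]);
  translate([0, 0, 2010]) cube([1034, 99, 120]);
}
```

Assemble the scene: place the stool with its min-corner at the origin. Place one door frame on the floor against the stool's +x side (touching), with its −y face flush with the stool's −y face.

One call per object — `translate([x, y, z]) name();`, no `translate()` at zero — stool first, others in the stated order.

stool();
translate([282, 0, 0]) door_frame();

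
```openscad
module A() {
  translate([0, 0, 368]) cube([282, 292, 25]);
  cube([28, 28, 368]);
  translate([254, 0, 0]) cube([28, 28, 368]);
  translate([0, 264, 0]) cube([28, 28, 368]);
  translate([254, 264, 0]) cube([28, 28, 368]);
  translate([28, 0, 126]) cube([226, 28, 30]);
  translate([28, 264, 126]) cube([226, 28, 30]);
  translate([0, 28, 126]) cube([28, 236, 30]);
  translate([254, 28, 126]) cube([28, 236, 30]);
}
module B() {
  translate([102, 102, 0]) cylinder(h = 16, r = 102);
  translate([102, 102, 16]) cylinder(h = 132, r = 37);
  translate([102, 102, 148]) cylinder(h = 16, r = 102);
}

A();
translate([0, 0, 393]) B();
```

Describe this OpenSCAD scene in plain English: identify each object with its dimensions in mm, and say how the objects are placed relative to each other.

A is a simple wooden stool: a rectangular seat 282 mm (x) by 292 mm (y), 25 mm thick, top face at z = 393 mm, on four square legs, each 28×28 mm in cross-section. The legs rest on z = 0, each flush with a corner of the seat. Four stretchers, 28 mm wide and 30 mm tall, connect adjacent legs with their undersides at z = 126 mm, each running between the inner faces of the legs it joins and aligned with the legs' outer faces on the other axis.

B is a spool: two coaxial disc flanges of radius 102 mm and thickness 16 mm, joined by a core cylinder of radius 37 mm and height 132 mm. The lower flange rests on z = 0 and the three cylinders share a vertical axis.

The spool is on top of the stool.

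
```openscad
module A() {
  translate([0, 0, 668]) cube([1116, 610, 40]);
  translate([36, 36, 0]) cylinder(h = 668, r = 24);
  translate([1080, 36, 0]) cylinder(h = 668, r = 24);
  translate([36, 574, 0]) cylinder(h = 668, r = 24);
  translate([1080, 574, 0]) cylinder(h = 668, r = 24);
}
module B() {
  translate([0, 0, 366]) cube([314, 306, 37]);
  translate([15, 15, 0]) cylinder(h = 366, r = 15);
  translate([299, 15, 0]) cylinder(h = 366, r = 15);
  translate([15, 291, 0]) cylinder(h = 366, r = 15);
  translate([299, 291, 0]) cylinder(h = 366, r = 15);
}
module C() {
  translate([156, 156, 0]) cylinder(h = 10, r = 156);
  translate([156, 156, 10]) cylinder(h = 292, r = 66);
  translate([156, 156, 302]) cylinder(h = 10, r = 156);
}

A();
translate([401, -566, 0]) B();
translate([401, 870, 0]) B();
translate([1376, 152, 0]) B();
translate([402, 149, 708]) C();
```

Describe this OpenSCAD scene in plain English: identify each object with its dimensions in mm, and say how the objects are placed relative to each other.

A is a table: top 1116 mm (x) × 610 mm (y), 40 mm thick, upper face at z = 708 mm, on four round legs of 48 mm diameter, each leg's bounding box inset 12 mm from the nearest pair of top edges, running from z = 0 to the bottom of the top.

B is a simple wooden stool: a rectangular seat 314 mm (x) by 306 mm (y), 37 mm thick, top face at z = 403 mm, on four round legs, each 30 mm in diameter. The legs rest on z = 0, each leg's axis is inset half a diameter from the nearest pair of seat edges (so the leg's bounding box is flush with the corner).

C is a spool: two coaxial disc flanges of radius 156 mm and thickness 10 mm, joined by a core cylinder of radius 66 mm and height 292 mm. The lower flange rests on z = 0 and the three cylinders share a vertical axis.

Three stools sit around the table at the −y, +y, +x sides. The spool is on top of the table, centred.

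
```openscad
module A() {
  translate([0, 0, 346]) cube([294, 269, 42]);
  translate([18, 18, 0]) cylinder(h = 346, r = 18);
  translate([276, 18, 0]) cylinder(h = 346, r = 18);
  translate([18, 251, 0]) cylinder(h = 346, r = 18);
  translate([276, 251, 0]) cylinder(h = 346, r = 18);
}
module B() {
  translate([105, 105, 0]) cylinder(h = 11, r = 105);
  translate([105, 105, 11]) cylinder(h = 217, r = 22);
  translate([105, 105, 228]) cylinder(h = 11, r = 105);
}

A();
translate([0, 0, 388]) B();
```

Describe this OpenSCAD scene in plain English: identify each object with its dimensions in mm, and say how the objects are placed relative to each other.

A is a four-legged stool. The seat is a 294×269×42 mm slab whose top surface is at z = 388 mm; four round legs, each 36 mm in diameter, run from the floor (z = 0) to the underside of the seat, each leg's axis is inset half a diameter from the nearest pair of seat edges (so the leg's bounding box is flush with the corner).

B is a spool: two coaxial disc flanges of radius 105 mm and thickness 11 mm, joined by a core cylinder of radius 22 mm and height 217 mm. The lower flange rests on z = 0 and the three cylinders share a vertical axis.

The spool is on top of the stool.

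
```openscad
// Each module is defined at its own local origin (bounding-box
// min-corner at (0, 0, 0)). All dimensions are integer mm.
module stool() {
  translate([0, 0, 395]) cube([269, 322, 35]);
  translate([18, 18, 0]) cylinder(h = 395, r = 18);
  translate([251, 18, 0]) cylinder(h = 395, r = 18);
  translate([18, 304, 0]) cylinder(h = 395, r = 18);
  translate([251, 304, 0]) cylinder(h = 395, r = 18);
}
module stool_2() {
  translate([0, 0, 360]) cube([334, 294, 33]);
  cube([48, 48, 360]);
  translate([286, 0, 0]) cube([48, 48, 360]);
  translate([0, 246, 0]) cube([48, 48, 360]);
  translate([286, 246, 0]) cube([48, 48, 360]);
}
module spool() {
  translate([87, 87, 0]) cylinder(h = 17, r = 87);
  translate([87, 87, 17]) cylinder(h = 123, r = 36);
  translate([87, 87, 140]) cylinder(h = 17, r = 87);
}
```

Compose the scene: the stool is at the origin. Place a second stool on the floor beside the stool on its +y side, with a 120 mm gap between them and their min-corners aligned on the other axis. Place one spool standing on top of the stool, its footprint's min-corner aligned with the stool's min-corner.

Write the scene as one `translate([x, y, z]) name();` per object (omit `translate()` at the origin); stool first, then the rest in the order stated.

stool();
translate([0, 442, 0]) stool_2();
translate([0, 0, 430]) spool();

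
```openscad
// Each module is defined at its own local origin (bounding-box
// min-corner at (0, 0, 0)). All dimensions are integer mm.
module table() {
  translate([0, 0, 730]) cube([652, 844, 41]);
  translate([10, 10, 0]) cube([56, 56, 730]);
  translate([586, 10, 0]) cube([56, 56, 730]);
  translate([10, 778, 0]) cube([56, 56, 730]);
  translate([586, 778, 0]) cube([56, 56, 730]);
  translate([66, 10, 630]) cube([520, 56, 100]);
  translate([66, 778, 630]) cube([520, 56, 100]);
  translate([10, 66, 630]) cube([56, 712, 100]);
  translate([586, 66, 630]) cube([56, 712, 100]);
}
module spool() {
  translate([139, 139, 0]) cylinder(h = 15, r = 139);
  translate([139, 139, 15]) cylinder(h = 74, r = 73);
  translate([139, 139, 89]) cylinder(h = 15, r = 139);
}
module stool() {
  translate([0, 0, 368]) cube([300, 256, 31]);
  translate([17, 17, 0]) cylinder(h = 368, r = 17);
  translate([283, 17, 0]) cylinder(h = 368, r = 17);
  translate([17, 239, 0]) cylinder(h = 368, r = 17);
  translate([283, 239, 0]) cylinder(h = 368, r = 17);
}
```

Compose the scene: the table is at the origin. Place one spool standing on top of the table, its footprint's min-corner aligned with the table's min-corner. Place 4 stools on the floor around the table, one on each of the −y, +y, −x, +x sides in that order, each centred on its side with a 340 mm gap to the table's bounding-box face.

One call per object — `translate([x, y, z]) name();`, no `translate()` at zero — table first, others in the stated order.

table();
translate([0, 0, 771]) spool();
translate([176, -596, 0]) stool();
translate([176, 1184, 0]) stool();
translate([-640, 294, 0]) stool();
translate([992, 294, 0]) stool();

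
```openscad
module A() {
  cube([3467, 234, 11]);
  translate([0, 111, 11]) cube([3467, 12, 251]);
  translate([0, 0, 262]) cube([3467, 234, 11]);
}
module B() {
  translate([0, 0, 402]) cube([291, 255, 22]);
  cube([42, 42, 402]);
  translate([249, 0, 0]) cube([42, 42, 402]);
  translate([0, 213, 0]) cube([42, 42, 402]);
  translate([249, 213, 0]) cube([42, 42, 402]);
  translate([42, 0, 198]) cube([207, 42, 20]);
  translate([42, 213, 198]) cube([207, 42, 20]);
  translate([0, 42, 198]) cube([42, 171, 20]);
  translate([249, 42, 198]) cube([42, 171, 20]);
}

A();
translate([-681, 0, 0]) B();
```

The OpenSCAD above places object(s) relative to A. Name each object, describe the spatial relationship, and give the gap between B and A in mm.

The stool's nearest face is 390 mm from the I-beam's −x face.

A is an I-beam. B is a stool. The stool is on the floor beside the I-beam on its −x side. The gap between the stool and the I-beam is 390 mm.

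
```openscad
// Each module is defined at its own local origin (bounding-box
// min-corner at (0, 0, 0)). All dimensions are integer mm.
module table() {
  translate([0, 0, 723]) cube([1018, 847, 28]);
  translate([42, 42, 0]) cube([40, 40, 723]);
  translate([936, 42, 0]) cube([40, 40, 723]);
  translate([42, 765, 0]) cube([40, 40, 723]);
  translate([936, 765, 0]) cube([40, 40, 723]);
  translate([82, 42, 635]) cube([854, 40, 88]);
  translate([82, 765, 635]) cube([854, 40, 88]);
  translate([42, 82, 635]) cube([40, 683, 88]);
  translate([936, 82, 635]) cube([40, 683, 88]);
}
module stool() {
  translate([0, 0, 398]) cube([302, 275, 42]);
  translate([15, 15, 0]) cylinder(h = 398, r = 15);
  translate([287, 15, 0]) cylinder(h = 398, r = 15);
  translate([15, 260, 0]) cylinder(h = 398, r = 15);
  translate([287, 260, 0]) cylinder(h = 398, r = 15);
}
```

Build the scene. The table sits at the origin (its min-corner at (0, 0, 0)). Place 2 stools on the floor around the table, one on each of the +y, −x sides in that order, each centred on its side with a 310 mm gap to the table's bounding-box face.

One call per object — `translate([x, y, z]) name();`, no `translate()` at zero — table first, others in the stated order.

table();
translate([358, 1157, 0]) stool();
translate([-612, 286, 0]) stool();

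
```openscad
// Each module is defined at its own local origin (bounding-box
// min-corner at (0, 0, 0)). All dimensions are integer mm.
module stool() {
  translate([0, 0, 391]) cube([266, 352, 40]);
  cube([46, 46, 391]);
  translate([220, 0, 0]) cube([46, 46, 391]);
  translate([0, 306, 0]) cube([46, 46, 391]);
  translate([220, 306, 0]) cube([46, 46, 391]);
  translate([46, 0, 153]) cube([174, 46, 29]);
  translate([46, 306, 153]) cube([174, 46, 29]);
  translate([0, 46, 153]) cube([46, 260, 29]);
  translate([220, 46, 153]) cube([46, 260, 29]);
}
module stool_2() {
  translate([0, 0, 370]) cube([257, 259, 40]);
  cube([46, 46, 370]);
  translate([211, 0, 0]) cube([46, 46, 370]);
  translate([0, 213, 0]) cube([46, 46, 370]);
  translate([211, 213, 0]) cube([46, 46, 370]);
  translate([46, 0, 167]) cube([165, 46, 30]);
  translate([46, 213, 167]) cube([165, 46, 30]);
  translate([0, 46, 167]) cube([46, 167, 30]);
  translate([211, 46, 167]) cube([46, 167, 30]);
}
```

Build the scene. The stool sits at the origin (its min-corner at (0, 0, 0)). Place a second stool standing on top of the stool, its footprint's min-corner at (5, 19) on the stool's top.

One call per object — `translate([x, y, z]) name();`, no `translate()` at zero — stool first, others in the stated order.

stool();
translate([5, 19, 431]) stool_2();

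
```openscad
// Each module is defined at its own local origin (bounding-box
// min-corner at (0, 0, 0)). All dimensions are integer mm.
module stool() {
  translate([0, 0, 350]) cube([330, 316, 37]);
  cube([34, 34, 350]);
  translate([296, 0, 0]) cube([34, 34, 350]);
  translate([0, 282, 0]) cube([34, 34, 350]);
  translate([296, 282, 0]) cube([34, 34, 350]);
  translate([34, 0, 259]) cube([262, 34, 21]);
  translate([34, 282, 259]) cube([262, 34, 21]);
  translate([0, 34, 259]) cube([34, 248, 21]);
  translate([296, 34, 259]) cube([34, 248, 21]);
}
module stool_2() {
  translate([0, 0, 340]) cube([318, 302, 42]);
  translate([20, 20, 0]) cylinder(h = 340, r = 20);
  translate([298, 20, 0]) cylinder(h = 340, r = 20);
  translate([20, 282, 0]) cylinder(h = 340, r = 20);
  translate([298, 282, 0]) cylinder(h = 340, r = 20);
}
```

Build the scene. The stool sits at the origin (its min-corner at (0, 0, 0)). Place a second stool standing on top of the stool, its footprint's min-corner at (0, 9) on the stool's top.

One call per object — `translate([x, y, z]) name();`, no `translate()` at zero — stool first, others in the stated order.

stool();
translate([0, 9, 387]) stool_2();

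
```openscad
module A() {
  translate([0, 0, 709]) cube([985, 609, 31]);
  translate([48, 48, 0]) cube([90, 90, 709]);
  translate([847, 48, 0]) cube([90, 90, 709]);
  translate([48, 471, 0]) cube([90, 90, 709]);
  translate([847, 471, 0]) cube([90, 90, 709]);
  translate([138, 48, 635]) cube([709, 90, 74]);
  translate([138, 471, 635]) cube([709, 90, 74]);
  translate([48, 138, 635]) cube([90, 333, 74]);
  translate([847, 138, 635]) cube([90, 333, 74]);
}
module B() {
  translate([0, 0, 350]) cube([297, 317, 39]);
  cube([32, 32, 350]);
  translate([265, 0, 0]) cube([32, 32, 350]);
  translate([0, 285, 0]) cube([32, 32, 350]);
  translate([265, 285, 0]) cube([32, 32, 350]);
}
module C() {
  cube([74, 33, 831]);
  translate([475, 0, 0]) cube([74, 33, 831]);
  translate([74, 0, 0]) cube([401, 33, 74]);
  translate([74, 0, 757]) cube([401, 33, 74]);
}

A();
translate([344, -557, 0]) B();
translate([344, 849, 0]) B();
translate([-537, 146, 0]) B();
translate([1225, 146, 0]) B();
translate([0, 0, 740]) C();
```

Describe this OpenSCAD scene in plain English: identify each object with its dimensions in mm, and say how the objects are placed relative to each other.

A is a table: top 985 mm (x) × 609 mm (y), 31 mm thick, upper face at z = 740 mm, on four 90×90 mm square legs, each inset 48 mm from the nearest pair of top edges, running from z = 0 to the bottom of the top. Four apron rails, 90 mm thick and 74 mm tall, run between adjacent legs with their top edges flush with the underside of the top and their outer faces flush with the legs' outer faces.

B is a four-legged stool. The seat is 297×317 mm, 39 mm thick, top at z = 389 mm. It stands on four square legs, each 32×32 mm in cross-section, from z = 0 to the seat underside, each flush with a corner of the seat.

C is a rectangular picture frame lying in the x–z plane (depth along y). The opening is 401 mm wide (x) by 683 mm tall (z), surrounded by a border 74 mm wide on all four sides. The frame is 33 mm deep and is made of two full-height vertical stiles with two horizontal rails fitted between them.

Four stools sit around the table at the −y, +y, −x, +x sides. The picture frame is on top of the table.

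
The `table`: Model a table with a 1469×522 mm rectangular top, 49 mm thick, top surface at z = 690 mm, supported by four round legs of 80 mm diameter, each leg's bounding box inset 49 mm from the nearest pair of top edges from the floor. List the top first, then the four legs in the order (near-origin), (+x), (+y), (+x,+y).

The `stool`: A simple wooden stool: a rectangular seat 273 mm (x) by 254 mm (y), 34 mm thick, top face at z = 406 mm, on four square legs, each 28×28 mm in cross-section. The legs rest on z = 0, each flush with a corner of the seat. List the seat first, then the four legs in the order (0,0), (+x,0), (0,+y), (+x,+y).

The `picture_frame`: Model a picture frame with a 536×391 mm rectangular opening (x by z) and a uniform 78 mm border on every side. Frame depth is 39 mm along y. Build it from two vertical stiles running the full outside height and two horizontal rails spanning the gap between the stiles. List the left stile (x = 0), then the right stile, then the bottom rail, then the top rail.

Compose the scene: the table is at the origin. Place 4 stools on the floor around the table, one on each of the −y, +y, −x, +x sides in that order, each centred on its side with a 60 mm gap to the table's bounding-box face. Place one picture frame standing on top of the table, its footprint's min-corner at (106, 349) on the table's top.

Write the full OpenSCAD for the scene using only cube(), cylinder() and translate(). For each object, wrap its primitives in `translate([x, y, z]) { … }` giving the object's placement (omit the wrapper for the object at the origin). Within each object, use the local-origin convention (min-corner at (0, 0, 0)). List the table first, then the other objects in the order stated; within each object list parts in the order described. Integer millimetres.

translate([0, 0, 641]) cube([1469, 522, 49]);
translate([89, 89, 0]) cylinder(h = 641, r = 40);
translate([1380, 89, 0]) cylinder(h = 641, r = 40);
translate([89, 433, 0]) cylinder(h = 641, r = 40);
translate([1380, 433, 0]) cylinder(h = 641, r = 40);
translate([598, -314, 0]) {
  translate([0, 0, 372]) cube([273, 254, 34]);
  cube([28, 28, 372]);
  translate([245, 0, 0]) cube([28, 28, 372]);
  translate([0, 226, 0]) cube([28, 28, 372]);
  translate([245, 226, 0]) cube([28, 28, 372]);
}
translate([598, 582, 0]) {
  translate([0, 0, 372]) cube([273, 254, 34]);
  cube([28, 28, 372]);
  translate([245, 0, 0]) cube([28, 28, 372]);
  translate([0, 226, 0]) cube([28, 28, 372]);
  translate([245, 226, 0]) cube([28, 28, 372]);
}
translate([-333, 134, 0]) {
  translate([0, 0, 372]) cube([273, 254, 34]);
  cube([28, 28, 372]);
  translate([245, 0, 0]) cube([28, 28, 372]);
  translate([0, 226, 0]) cube([28, 28, 372]);
  translate([245, 226, 0]) cube([28, 28, 372]);
}
translate([1529, 134, 0]) {
  translate([0, 0, 372]) cube([273, 254, 34]);
  cube([28, 28, 372]);
  translate([245, 0, 0]) cube([28, 28, 372]);
  translate([0, 226, 0]) cube([28, 28, 372]);
  translate([245, 226, 0]) cube([28, 28, 372]);
}
translate([106, 349, 690]) {
  cube([78, 39, 547]);
  translate([614, 0, 0]) cube([78, 39, 547]);
  translate([78, 0, 0]) cube([536, 39, 78]);
  translate([78, 0, 469]) cube([536, 39, 78]);
}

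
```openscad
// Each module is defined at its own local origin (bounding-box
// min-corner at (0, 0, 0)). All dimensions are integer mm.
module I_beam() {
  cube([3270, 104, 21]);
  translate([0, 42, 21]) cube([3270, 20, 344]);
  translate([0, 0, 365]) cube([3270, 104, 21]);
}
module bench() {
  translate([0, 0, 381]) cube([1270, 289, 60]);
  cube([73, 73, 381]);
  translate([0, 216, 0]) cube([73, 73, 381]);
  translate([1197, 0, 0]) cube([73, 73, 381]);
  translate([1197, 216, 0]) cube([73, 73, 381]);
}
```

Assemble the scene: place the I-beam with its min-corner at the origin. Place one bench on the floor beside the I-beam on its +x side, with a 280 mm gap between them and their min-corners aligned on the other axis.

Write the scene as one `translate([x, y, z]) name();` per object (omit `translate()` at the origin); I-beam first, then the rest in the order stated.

I_beam();
translate([3550, 0, 0]) bench();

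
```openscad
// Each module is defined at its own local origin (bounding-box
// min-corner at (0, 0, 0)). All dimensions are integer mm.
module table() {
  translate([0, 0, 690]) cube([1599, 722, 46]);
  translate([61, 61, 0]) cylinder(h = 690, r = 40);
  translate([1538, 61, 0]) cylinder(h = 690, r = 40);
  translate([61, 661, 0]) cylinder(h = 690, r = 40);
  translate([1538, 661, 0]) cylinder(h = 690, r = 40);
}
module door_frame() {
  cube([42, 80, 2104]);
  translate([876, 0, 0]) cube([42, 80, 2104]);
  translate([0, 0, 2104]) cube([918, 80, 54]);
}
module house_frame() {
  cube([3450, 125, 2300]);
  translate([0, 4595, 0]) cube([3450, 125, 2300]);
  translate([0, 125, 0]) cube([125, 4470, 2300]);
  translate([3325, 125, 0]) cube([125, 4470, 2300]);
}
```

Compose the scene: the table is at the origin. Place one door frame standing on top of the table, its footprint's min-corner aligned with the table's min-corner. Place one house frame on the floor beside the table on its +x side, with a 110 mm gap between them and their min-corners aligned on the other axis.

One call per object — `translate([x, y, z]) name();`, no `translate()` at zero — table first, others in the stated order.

table();
translate([0, 0, 736]) door_frame();
translate([1709, 0, 0]) house_frame();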